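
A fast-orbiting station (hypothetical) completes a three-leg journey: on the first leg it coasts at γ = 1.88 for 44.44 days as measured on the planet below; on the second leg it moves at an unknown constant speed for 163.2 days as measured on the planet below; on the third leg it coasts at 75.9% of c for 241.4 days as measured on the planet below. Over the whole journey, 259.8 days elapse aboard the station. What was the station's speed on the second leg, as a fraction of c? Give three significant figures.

β = 0.875

Leg 1: γ = 1.88; τ_1 = 44.44/1.880 = 23.64 days.
Leg 2: speed unknown; τ_2 = 163.2/γ_2.
Leg 3: β = 0.759; γ = 1/√(1 − 0.759²) = 1/√0.4239 = 1.536; τ_3 = 241.4/1.536 = 157.2 days.
Total proper time: 23.64 + τ_2 + 157.2 = 259.8, so τ_2 = 259.8 − 180.8 = 78.99 days.
γ_2 = 163.2/78.99 = 2.066; β = √(1 − 1/γ²) = √0.7657.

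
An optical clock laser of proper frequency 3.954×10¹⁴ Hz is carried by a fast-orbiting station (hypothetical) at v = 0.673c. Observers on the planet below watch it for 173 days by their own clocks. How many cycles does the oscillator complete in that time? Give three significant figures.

γ = 1/√(1 − 0.673²) = 1/√0.5471 = 1.352
During 173 days of lab time, the oscillator's proper time advances by τ = Δt/γ = 173/1.352 = 128.0 days = 1.106×10⁷ s.
N = f × τ = 3.954×10¹⁴ × 1.106×10⁷ = 4.371×10²¹.

N = 4.37×10²¹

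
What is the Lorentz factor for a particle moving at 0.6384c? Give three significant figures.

γ = 1.30

γ = 1/√(1 − 0.6384²) = 1/√0.5924 = 1.299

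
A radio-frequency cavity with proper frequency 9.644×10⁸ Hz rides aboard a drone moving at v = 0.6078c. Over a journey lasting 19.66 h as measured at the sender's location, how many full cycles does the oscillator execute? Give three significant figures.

N = 5.42×10¹³

γ = 1/√(1 − 0.6078²) = 1/√0.6306 = 1.259
The oscillator's own cycle count is N = f × τ where τ is the proper time aboard the drone. τ = Δt/γ = 19.66/1.259 = 15.61 h = 5.620×10⁴ s.
N = 9.644×10⁸ × 5.620×10⁴ = 5.420×10¹³.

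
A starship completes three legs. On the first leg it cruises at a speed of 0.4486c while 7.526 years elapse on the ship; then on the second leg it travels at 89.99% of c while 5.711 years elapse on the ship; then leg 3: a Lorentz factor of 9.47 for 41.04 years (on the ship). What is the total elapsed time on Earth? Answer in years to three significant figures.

Leg 1: γ = 1/√(1 − 0.4486²) = 1/√0.7988 = 1.119; Δt_1 = 1.119 × 7.526 = 8.421 years.
Leg 2: β = 0.8999; γ = 1/√(1 − 0.8999²) = 1/√0.1902 = 2.293; Δt_2 = 2.293 × 5.711 = 13.10 years.
Leg 3: γ = 9.47; Δt_3 = 9.470 × 41.04 = 388.6 years.
Total: 8.421 + 13.10 + 388.6 years.

Δt = 410 years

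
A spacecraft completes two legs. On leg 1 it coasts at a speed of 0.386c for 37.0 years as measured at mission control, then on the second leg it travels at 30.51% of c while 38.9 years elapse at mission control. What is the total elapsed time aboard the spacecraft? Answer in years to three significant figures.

τ = 71.2 years

Leg 1: γ = 1/√(1 − 0.386²) = 1/√0.8510 = 1.084; τ_1 = 37.0/1.084 = 34.13 years.
Leg 2: β = 0.3051; γ = 1/√(1 − 0.3051²) = 1/√0.9069 = 1.050; τ_2 = 38.9/1.050 = 37.05 years.
Total: 34.13 + 37.05 years.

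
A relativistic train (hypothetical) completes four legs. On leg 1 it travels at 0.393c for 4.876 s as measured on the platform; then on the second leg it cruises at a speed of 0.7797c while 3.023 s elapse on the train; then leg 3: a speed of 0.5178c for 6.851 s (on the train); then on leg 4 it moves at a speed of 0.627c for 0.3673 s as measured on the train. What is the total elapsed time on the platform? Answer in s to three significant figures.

Leg 1: 4.876 s is already measured on the platform.
Leg 2: γ = 1/√(1 − 0.7797²) = 1/√0.3921 = 1.597; Δt_2 = 1.597 × 3.023 = 4.828 s.
Leg 3: γ = 1/√(1 − 0.5178²) = 1/√0.7319 = 1.169; Δt_3 = 1.169 × 6.851 = 8.008 s.
Leg 4: γ = 1/√(1 − 0.627²) = 1/√0.6069 = 1.284; Δt_4 = 1.284 × 0.3673 = 0.4715 s.
Total: 4.876 + 4.828 + 8.008 + 0.4715 s.

Δt = 18.2 s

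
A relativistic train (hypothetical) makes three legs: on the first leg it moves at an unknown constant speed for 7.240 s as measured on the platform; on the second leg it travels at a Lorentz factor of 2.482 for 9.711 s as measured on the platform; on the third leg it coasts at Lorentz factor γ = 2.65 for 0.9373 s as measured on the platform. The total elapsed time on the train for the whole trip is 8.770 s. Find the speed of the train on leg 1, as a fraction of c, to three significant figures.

β = 0.783

Leg 1: speed unknown; τ_1 = 7.240/γ_1.
Leg 2: γ = 2.482; τ_2 = 9.711/2.482 = 3.913 s.
Leg 3: γ = 2.65; τ_3 = 0.9373/2.650 = 0.3537 s.
Total proper time: τ_1 + 3.913 + 0.3537 = 8.770, so τ_1 = 8.770 − 4.266 = 4.504 s.
γ_1 = 7.240/4.504 = 1.608; β = √(1 − 1/γ²) = √0.6130.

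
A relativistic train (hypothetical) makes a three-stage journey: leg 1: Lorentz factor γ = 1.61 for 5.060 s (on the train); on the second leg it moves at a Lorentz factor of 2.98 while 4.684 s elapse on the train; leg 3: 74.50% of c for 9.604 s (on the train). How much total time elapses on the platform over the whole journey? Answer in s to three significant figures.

Δt = 36.5 s

Leg 1: γ = 1.61; Δt_1 = 1.610 × 5.060 = 8.147 s.
Leg 2: γ = 2.98; Δt_2 = 2.980 × 4.684 = 13.96 s.
Leg 3: β = 0.7450; γ = 1/√(1 − 0.7450²) = 1/√0.4450 = 1.499; Δt_3 = 1.499 × 9.604 = 14.40 s.
Total: 8.147 + 13.96 + 14.40 s.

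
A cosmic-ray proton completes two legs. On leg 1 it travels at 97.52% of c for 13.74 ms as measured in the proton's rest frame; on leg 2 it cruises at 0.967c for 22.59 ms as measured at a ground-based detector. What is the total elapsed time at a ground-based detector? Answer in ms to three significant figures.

Δt = 84.7 ms

Leg 1: β = 0.9752; γ = 1/√(1 − 0.9752²) = 1/√0.04898 = 4.518; Δt_1 = 4.518 × 13.74 = 62.08 ms.
Leg 2: 22.59 ms is already measured at a ground-based detector.
Total: 62.08 + 22.59 ms.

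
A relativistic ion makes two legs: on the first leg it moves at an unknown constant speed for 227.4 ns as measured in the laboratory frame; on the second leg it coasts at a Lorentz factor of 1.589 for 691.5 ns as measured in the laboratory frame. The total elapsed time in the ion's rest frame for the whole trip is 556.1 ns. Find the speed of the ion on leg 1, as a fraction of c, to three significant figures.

Leg 1: speed unknown; τ_1 = 227.4/γ_1.
Leg 2: γ = 1.589; τ_2 = 691.5/1.589 = 435.2 ns.
Total proper time: τ_1 + 435.2 = 556.1, so τ_1 = 556.1 − 435.2 = 120.9 ns.
γ_1 = 227.4/120.9 = 1.881; β = √(1 − 1/γ²) = √0.7172.

β = 0.847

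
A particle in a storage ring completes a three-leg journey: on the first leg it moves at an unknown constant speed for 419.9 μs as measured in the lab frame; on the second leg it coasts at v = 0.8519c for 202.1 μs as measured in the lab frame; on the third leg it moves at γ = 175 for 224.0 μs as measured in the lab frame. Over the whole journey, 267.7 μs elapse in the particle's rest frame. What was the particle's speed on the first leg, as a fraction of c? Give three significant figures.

Leg 1: speed unknown; τ_1 = 419.9/γ_1.
Leg 2: γ = 1/√(1 − 0.8519²) = 1/√0.2743 = 1.909; τ_2 = 202.1/1.909 = 105.8 μs.
Leg 3: γ = 175; τ_3 = 224.0/175.0 = 1.280 μs.
Total proper time: τ_1 + 105.8 + 1.280 = 267.7, so τ_1 = 267.7 − 107.1 = 160.6 μs.
γ_1 = 419.9/160.6 = 2.615; β = √(1 − 1/γ²) = √0.8538.

β = 0.924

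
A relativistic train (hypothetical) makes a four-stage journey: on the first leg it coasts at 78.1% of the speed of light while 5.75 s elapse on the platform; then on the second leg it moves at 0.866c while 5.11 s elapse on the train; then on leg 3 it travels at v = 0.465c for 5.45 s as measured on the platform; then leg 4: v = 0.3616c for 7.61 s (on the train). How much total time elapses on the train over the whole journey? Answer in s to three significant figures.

Leg 1: β = 0.781; γ = 1/√(1 − 0.781²) = 1/√0.3900 = 1.601; τ_1 = 5.75/1.601 = 3.591 s.
Leg 2: 5.11 s is already measured on the train.
Leg 3: γ = 1/√(1 − 0.465²) = 1/√0.7838 = 1.130; τ_3 = 5.45/1.130 = 4.825 s.
Leg 4: 7.61 s is already measured on the train.
Total: 3.591 + 5.110 + 4.825 + 7.610 s.

τ = 21.1 s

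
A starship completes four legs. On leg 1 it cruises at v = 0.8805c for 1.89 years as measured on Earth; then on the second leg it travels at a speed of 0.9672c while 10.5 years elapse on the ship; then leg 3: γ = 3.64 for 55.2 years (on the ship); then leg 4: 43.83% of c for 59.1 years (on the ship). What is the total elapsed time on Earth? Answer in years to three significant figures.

Leg 1: 1.89 years is already measured on Earth.
Leg 2: γ = 1/√(1 − 0.9672²) = 1/√0.06452 = 3.937; Δt_2 = 3.937 × 10.5 = 41.34 years.
Leg 3: γ = 3.64; Δt_3 = 3.640 × 55.2 = 200.9 years.
Leg 4: β = 0.4383; γ = 1/√(1 − 0.4383²) = 1/√0.8079 = 1.113; Δt_4 = 1.113 × 59.1 = 65.75 years.
Total: 1.890 + 41.34 + 200.9 + 65.75 years.

Δt = 310 years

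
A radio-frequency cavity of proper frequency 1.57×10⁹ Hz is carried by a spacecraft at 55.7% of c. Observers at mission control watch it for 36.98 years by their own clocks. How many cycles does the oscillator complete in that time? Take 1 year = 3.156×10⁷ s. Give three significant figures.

β = 0.557; γ = 1/√(1 − 0.557²) = 1/√0.6898 = 1.204
During 36.98 years of lab time, the oscillator's proper time advances by τ = Δt/γ = 36.98/1.204 = 30.71 years = 9.693×10⁸ s.
N = f × τ = 1.57×10⁹ × 9.693×10⁸ = 1.522×10¹⁸.

N = 1.52×10¹⁸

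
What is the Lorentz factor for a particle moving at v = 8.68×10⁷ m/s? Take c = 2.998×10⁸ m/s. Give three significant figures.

β = 8.68×10⁷/2.998×10⁸ = 0.2895; γ = 1/√(1 − 0.2895²) = 1.045

γ = 1.04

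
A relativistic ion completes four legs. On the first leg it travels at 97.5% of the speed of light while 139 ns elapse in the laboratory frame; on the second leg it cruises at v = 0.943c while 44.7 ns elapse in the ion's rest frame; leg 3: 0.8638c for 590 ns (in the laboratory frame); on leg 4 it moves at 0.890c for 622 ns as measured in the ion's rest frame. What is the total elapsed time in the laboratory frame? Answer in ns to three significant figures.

Δt = 2230 ns

Leg 1: 139 ns is already measured in the laboratory frame.
Leg 2: γ = 1/√(1 − 0.943²) = 1/√0.1108 = 3.005; Δt_2 = 3.005 × 44.7 = 134.3 ns.
Leg 3: 590 ns is already measured in the laboratory frame.
Leg 4: γ = 1/√(1 − 0.890²) = 1/√0.2079 = 2.193; Δt_4 = 2.193 × 622 = 1364 ns.
Total: 139.0 + 134.3 + 590.0 + 1364 ns.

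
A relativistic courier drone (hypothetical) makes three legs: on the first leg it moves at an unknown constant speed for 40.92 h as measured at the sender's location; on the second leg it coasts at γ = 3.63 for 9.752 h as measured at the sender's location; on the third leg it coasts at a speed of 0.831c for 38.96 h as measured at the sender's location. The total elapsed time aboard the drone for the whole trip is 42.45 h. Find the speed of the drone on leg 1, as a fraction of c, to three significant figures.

β = 0.897

Leg 1: speed unknown; τ_1 = 40.92/γ_1.
Leg 2: γ = 3.63; τ_2 = 9.752/3.630 = 2.687 h.
Leg 3: γ = 1/√(1 − 0.831²) = 1/√0.3094 = 1.798; τ_3 = 38.96/1.798 = 21.67 h.
Total proper time: τ_1 + 2.687 + 21.67 = 42.45, so τ_1 = 42.45 − 24.36 = 18.09 h.
γ_1 = 40.92/18.09 = 2.262; β = √(1 − 1/γ²) = √0.8045.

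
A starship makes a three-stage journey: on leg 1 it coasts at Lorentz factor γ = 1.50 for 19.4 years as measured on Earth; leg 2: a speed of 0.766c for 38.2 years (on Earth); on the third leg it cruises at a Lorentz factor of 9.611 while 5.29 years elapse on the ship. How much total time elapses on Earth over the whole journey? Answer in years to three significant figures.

Leg 1: 19.4 years is already measured on Earth.
Leg 2: 38.2 years is already measured on Earth.
Leg 3: γ = 9.611; Δt_3 = 9.611 × 5.29 = 50.84 years.
Total: 19.40 + 38.20 + 50.84 years.

Δt = 108 years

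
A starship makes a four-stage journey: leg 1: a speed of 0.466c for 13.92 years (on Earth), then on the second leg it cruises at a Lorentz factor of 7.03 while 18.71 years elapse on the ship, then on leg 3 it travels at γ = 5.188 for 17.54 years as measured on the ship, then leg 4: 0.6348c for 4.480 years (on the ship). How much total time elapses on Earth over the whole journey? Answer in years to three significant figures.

Leg 1: 13.92 years is already measured on Earth.
Leg 2: γ = 7.03; Δt_2 = 7.030 × 18.71 = 131.5 years.
Leg 3: γ = 5.188; Δt_3 = 5.188 × 17.54 = 91.00 years.
Leg 4: γ = 1/√(1 − 0.6348²) = 1/√0.5970 = 1.294; Δt_4 = 1.294 × 4.480 = 5.798 years.
Total: 13.92 + 131.5 + 91.00 + 5.798 years.

Δt = 242 years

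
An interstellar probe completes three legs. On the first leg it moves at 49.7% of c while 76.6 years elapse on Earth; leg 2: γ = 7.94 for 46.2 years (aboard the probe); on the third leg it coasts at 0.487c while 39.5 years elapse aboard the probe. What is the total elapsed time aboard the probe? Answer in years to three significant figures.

τ = 152 years

Leg 1: β = 0.497; γ = 1/√(1 − 0.497²) = 1/√0.7530 = 1.152; τ_1 = 76.6/1.152 = 66.47 years.
Leg 2: 46.2 years is already measured aboard the probe.
Leg 3: 39.5 years is already measured aboard the probe.
Total: 66.47 + 46.20 + 39.50 years.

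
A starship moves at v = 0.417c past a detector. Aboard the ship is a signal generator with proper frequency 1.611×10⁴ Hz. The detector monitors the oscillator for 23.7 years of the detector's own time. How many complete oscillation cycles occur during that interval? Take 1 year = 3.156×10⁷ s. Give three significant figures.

N = 1.10×10¹³

γ = 1/√(1 − 0.417²) = 1/√0.8261 = 1.100
During 23.7 years of lab time, the oscillator's proper time advances by τ = Δt/γ = 23.7/1.100 = 21.54 years = 6.798×10⁸ s.
N = f × τ = 1.611×10⁴ × 6.798×10⁸ = 1.095×10¹³.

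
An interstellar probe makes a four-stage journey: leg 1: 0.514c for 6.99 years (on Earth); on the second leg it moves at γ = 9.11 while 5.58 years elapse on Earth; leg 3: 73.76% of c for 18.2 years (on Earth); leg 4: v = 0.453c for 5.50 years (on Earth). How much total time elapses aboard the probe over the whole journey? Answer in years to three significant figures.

τ = 23.8 years

Leg 1: γ = 1/√(1 − 0.514²) = 1/√0.7358 = 1.166; τ_1 = 6.99/1.166 = 5.996 years.
Leg 2: γ = 9.11; τ_2 = 5.58/9.110 = 0.6125 years.
Leg 3: β = 0.7376; γ = 1/√(1 − 0.7376²) = 1/√0.4559 = 1.481; τ_3 = 18.2/1.481 = 12.29 years.
Leg 4: γ = 1/√(1 − 0.453²) = 1/√0.7948 = 1.122; τ_4 = 5.50/1.122 = 4.903 years.
Total: 5.996 + 0.6125 + 12.29 + 4.903 years.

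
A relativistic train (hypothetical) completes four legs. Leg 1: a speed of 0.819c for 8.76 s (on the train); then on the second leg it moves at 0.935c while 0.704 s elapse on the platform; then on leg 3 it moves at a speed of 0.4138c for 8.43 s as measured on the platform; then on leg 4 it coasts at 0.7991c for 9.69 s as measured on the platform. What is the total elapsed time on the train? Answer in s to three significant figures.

Leg 1: 8.76 s is already measured on the train.
Leg 2: γ = 1/√(1 − 0.935²) = 1/√0.1258 = 2.820; τ_2 = 0.704/2.820 = 0.2497 s.
Leg 3: γ = 1/√(1 − 0.4138²) = 1/√0.8288 = 1.098; τ_3 = 8.43/1.098 = 7.674 s.
Leg 4: γ = 1/√(1 − 0.7991²) = 1/√0.3614 = 1.663; τ_4 = 9.69/1.663 = 5.826 s.
Total: 8.760 + 0.2497 + 7.674 + 5.826 s.

τ = 22.5 s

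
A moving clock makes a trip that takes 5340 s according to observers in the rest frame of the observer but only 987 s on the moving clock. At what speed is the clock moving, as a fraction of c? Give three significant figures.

β = 0.983

The proper time is measured on the moving clock (both events occur at the clock's location); Δt is measured in the rest frame of the observer. γ = Δt/τ = 5340/987 = 5.410.
β = √(1 − 1/γ²) = √(1 − 0.03416) = √0.9658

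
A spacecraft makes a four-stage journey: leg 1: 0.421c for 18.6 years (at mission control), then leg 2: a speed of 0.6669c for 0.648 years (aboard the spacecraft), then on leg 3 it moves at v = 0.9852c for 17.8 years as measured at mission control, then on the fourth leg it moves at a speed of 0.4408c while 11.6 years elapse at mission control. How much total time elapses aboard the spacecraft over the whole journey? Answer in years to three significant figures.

Leg 1: γ = 1/√(1 − 0.421²) = 1/√0.8228 = 1.102; τ_1 = 18.6/1.102 = 16.87 years.
Leg 2: 0.648 years is already measured aboard the spacecraft.
Leg 3: γ = 1/√(1 − 0.9852²) = 1/√0.02938 = 5.834; τ_3 = 17.8/5.834 = 3.051 years.
Leg 4: γ = 1/√(1 − 0.4408²) = 1/√0.8057 = 1.114; τ_4 = 11.6/1.114 = 10.41 years.
Total: 16.87 + 0.6480 + 3.051 + 10.41 years.

τ = 31.0 years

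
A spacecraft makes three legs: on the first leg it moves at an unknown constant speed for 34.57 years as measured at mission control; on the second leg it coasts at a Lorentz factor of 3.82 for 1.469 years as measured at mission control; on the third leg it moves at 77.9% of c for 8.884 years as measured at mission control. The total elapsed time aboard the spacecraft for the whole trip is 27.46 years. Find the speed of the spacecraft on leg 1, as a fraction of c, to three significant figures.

β = 0.783

Leg 1: speed unknown; τ_1 = 34.57/γ_1.
Leg 2: γ = 3.82; τ_2 = 1.469/3.820 = 0.3846 years.
Leg 3: β = 0.779; γ = 1/√(1 − 0.779²) = 1/√0.3932 = 1.595; τ_3 = 8.884/1.595 = 5.570 years.
Total proper time: τ_1 + 0.3846 + 5.570 = 27.46, so τ_1 = 27.46 − 5.955 = 21.50 years.
γ_1 = 34.57/21.50 = 1.608; β = √(1 − 1/γ²) = √0.6130.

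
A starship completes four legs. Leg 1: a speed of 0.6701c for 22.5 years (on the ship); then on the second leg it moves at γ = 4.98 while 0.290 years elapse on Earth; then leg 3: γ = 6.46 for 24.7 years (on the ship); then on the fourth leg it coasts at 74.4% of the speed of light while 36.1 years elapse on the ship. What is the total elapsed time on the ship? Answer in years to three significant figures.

Leg 1: 22.5 years is already measured on the ship.
Leg 2: γ = 4.98; τ_2 = 0.290/4.980 = 0.05823 years.
Leg 3: 24.7 years is already measured on the ship.
Leg 4: 36.1 years is already measured on the ship.
Total: 22.50 + 0.05823 + 24.70 + 36.10 years.

τ = 83.4 years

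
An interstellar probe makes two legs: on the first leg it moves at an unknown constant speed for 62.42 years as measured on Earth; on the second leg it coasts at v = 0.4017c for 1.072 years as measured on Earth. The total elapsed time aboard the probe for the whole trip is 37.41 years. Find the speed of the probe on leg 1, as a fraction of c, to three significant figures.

Leg 1: speed unknown; τ_1 = 62.42/γ_1.
Leg 2: γ = 1/√(1 − 0.4017²) = 1/√0.8386 = 1.092; τ_2 = 1.072/1.092 = 0.9817 years.
Total proper time: τ_1 + 0.9817 = 37.41, so τ_1 = 37.41 − 0.9817 = 36.43 years.
γ_1 = 62.42/36.43 = 1.714; β = √(1 − 1/γ²) = √0.6594.

β = 0.812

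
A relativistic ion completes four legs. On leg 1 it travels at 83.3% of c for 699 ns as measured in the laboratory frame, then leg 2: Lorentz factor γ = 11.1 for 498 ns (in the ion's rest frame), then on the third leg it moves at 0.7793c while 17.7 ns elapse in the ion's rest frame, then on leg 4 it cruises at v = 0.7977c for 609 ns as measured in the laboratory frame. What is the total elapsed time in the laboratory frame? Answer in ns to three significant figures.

Δt = 6860 ns

Leg 1: 699 ns is already measured in the laboratory frame.
Leg 2: γ = 11.1; Δt_2 = 11.10 × 498 = 5528 ns.
Leg 3: γ = 1/√(1 − 0.7793²) = 1/√0.3927 = 1.596; Δt_3 = 1.596 × 17.7 = 28.25 ns.
Leg 4: 609 ns is already measured in the laboratory frame.
Total: 699.0 + 5528 + 28.25 + 609.0 ns.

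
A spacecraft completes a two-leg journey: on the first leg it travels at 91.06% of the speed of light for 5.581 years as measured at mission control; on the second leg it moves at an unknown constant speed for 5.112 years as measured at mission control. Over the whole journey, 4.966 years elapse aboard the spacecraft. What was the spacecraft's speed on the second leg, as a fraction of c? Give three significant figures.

Leg 1: β = 0.9106; γ = 1/√(1 − 0.9106²) = 1/√0.1708 = 2.420; τ_1 = 5.581/2.420 = 2.307 years.
Leg 2: speed unknown; τ_2 = 5.112/γ_2.
Total proper time: 2.307 + τ_2 = 4.966, so τ_2 = 4.966 − 2.307 = 2.659 years.
γ_2 = 5.112/2.659 = 1.922; β = √(1 − 1/γ²) = √0.7294.

β = 0.854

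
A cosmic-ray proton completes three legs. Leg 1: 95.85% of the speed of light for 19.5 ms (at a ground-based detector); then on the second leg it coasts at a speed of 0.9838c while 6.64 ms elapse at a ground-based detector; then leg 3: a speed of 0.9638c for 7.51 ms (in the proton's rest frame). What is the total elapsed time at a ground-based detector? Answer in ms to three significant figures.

Δt = 54.3 ms

Leg 1: 19.5 ms is already measured at a ground-based detector.
Leg 2: 6.64 ms is already measured at a ground-based detector.
Leg 3: γ = 1/√(1 − 0.9638²) = 1/√0.07109 = 3.751; Δt_3 = 3.751 × 7.51 = 28.17 ms.
Total: 19.50 + 6.640 + 28.17 ms.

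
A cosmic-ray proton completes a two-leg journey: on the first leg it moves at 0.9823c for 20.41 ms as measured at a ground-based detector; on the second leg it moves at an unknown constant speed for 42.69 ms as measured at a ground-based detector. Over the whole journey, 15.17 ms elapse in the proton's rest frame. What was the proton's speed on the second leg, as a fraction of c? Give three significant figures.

Leg 1: γ = 1/√(1 − 0.9823²) = 1/√0.03509 = 5.339; τ_1 = 20.41/5.339 = 3.823 ms.
Leg 2: speed unknown; τ_2 = 42.69/γ_2.
Total proper time: 3.823 + τ_2 = 15.17, so τ_2 = 15.17 − 3.823 = 11.35 ms.
γ_2 = 42.69/11.35 = 3.762; β = √(1 − 1/γ²) = √0.9294.

β = 0.964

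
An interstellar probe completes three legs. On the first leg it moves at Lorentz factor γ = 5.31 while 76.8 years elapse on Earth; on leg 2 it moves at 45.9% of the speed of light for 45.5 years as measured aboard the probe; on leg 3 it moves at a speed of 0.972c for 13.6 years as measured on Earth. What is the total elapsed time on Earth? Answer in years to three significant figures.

Δt = 142 years

Leg 1: 76.8 years is already measured on Earth.
Leg 2: β = 0.459; γ = 1/√(1 − 0.459²) = 1/√0.7893 = 1.126; Δt_2 = 1.126 × 45.5 = 51.21 years.
Leg 3: 13.6 years is already measured on Earth.
Total: 76.80 + 51.21 + 13.60 years.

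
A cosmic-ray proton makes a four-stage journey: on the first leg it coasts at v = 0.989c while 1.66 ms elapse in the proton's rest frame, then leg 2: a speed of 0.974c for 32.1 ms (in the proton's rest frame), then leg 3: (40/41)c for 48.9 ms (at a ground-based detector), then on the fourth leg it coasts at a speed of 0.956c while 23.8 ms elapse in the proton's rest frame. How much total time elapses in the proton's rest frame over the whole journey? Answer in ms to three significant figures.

τ = 68.3 ms

Leg 1: 1.66 ms is already measured in the proton's rest frame.
Leg 2: 32.1 ms is already measured in the proton's rest frame.
Leg 3: γ = 1/√(1 − (40/41)²) = 41/9 ≈ 4.556; τ_3 = 48.9/4.556 = 10.73 ms.
Leg 4: 23.8 ms is already measured in the proton's rest frame.
Total: 1.660 + 32.10 + 10.73 + 23.80 ms.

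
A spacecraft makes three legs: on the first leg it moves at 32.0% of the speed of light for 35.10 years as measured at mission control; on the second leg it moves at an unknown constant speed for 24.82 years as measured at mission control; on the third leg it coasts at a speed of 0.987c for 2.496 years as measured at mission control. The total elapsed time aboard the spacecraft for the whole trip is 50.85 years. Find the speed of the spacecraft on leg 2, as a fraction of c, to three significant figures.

β = 0.721

Leg 1: β = 0.320; γ = 1/√(1 − 0.320²) = 1/√0.8976 = 1.056; τ_1 = 35.10/1.056 = 33.25 years.
Leg 2: speed unknown; τ_2 = 24.82/γ_2.
Leg 3: γ = 1/√(1 − 0.987²) = 1/√0.02583 = 6.222; τ_3 = 2.496/6.222 = 0.4012 years.
Total proper time: 33.25 + τ_2 + 0.4012 = 50.85, so τ_2 = 50.85 − 33.66 = 17.19 years.
γ_2 = 24.82/17.19 = 1.443; β = √(1 − 1/γ²) = √0.5201.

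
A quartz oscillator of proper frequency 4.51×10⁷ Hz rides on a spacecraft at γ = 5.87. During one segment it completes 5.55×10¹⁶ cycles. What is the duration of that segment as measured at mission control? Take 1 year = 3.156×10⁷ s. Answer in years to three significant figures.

Δt = 229 years

γ = 5.87
Proper time for N cycles: τ = N/f = 5.55×10¹⁶/(4.51×10⁷) = 1.231×10⁹ s = 38.99 years.
Lab-frame duration Δt = γτ = 5.870 × 38.99 = 228.9 years.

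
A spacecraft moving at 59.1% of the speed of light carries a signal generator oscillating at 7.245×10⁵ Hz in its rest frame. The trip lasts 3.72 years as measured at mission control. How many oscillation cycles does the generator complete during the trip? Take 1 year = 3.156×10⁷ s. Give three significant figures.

N = 6.86×10¹³

β = 0.591; γ = 1/√(1 − 0.591²) = 1/√0.6507 = 1.240
The oscillator's own cycle count is N = f × τ where τ is the proper time aboard the spacecraft. τ = Δt/γ = 3.72/1.240 = 3.001 years = 9.471×10⁷ s.
N = 7.245×10⁵ × 9.471×10⁷ = 6.861×10¹³.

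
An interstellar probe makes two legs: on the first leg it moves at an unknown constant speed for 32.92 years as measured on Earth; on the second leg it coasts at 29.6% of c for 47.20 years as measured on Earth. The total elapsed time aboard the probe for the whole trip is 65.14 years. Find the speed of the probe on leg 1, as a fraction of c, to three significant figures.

β = 0.793

Leg 1: speed unknown; τ_1 = 32.92/γ_1.
Leg 2: β = 0.296; γ = 1/√(1 − 0.296²) = 1/√0.9124 = 1.047; τ_2 = 47.20/1.047 = 45.08 years.
Total proper time: τ_1 + 45.08 = 65.14, so τ_1 = 65.14 − 45.08 = 20.06 years.
γ_1 = 32.92/20.06 = 1.641; β = √(1 − 1/γ²) = √0.6289.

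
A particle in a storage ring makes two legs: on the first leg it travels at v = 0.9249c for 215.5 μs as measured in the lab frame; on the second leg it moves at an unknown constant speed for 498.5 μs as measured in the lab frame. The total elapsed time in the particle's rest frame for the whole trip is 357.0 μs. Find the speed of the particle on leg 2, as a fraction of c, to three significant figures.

Leg 1: γ = 1/√(1 − 0.9249²) = 1/√0.1446 = 2.630; τ_1 = 215.5/2.630 = 81.94 μs.
Leg 2: speed unknown; τ_2 = 498.5/γ_2.
Total proper time: 81.94 + τ_2 = 357.0, so τ_2 = 357.0 − 81.94 = 275.1 μs.
γ_2 = 498.5/275.1 = 1.812; β = √(1 − 1/γ²) = √0.6955.

β = 0.834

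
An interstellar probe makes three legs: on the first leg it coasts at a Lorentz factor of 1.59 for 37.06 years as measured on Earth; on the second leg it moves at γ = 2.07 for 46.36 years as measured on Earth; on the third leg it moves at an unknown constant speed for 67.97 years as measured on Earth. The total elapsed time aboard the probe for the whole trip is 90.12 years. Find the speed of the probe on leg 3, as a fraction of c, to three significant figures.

Leg 1: γ = 1.59; τ_1 = 37.06/1.590 = 23.31 years.
Leg 2: γ = 2.07; τ_2 = 46.36/2.070 = 22.40 years.
Leg 3: speed unknown; τ_3 = 67.97/γ_3.
Total proper time: 23.31 + 22.40 + τ_3 = 90.12, so τ_3 = 90.12 − 45.70 = 44.42 years.
γ_3 = 67.97/44.42 = 1.530; β = √(1 − 1/γ²) = √0.5730.

β = 0.757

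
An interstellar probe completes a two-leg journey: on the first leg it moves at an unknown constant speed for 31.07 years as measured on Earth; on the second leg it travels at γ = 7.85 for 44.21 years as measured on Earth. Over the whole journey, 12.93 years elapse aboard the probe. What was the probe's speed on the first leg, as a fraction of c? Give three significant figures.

Leg 1: speed unknown; τ_1 = 31.07/γ_1.
Leg 2: γ = 7.85; τ_2 = 44.21/7.850 = 5.632 years.
Total proper time: τ_1 + 5.632 = 12.93, so τ_1 = 12.93 − 5.632 = 7.298 years.
γ_1 = 31.07/7.298 = 4.257; β = √(1 − 1/γ²) = √0.9448.

β = 0.972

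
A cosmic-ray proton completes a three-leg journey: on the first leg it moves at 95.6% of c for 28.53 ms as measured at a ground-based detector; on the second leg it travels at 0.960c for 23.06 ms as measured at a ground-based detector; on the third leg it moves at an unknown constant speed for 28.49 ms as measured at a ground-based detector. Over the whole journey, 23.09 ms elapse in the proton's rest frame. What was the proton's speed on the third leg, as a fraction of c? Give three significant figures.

Leg 1: β = 0.956; γ = 1/√(1 − 0.956²) = 1/√0.08606 = 3.409; τ_1 = 28.53/3.409 = 8.370 ms.
Leg 2: γ = 1/√(1 − 0.960²) = 25/7 ≈ 3.571; τ_2 = 23.06/3.571 = 6.457 ms.
Leg 3: speed unknown; τ_3 = 28.49/γ_3.
Total proper time: 8.370 + 6.457 + τ_3 = 23.09, so τ_3 = 23.09 − 14.83 = 8.263 ms.
γ_3 = 28.49/8.263 = 3.448; β = √(1 − 1/γ²) = √0.9159.

β = 0.957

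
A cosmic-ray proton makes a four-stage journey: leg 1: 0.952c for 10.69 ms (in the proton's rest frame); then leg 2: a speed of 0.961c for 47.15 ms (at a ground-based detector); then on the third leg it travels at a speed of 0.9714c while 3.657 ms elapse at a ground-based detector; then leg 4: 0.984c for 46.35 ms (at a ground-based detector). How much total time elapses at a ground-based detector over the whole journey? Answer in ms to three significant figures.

Leg 1: γ = 1/√(1 − 0.952²) = 1/√0.09370 = 3.267; Δt_1 = 3.267 × 10.69 = 34.92 ms.
Leg 2: 47.15 ms is already measured at a ground-based detector.
Leg 3: 3.657 ms is already measured at a ground-based detector.
Leg 4: 46.35 ms is already measured at a ground-based detector.
Total: 34.92 + 47.15 + 3.657 + 46.35 ms.

Δt = 132 ms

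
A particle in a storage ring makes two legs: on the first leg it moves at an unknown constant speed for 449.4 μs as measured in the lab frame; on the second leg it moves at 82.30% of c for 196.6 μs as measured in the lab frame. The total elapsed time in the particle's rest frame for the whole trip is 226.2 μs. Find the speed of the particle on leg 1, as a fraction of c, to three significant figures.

β = 0.967

Leg 1: speed unknown; τ_1 = 449.4/γ_1.
Leg 2: β = 0.8230; γ = 1/√(1 − 0.8230²) = 1/√0.3227 = 1.760; τ_2 = 196.6/1.760 = 111.7 μs.
Total proper time: τ_1 + 111.7 = 226.2, so τ_1 = 226.2 − 111.7 = 114.5 μs.
γ_1 = 449.4/114.5 = 3.924; β = √(1 − 1/γ²) = √0.9351.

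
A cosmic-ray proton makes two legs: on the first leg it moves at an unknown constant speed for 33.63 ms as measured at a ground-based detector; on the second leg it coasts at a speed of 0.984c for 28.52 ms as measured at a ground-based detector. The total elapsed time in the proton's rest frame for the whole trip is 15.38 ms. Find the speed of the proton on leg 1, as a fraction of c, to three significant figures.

Leg 1: speed unknown; τ_1 = 33.63/γ_1.
Leg 2: γ = 1/√(1 − 0.984²) = 1/√0.03174 = 5.613; τ_2 = 28.52/5.613 = 5.081 ms.
Total proper time: τ_1 + 5.081 = 15.38, so τ_1 = 15.38 − 5.081 = 10.30 ms.
γ_1 = 33.63/10.30 = 3.265; β = √(1 − 1/γ²) = √0.9062.

β = 0.952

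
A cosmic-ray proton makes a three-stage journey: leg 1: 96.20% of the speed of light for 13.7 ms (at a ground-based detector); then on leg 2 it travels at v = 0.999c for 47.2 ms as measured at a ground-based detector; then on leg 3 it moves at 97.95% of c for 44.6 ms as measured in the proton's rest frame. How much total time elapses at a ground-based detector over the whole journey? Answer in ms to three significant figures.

Leg 1: 13.7 ms is already measured at a ground-based detector.
Leg 2: 47.2 ms is already measured at a ground-based detector.
Leg 3: β = 0.9795; γ = 1/√(1 − 0.9795²) = 1/√0.04058 = 4.964; Δt_3 = 4.964 × 44.6 = 221.4 ms.
Total: 13.70 + 47.20 + 221.4 ms.

Δt = 282 ms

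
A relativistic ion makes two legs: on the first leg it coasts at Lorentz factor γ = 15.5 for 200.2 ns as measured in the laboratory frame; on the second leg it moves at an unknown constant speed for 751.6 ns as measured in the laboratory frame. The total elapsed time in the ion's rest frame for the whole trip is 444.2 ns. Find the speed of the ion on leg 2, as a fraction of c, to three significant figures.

β = 0.819

Leg 1: γ = 15.5; τ_1 = 200.2/15.50 = 12.92 ns.
Leg 2: speed unknown; τ_2 = 751.6/γ_2.
Total proper time: 12.92 + τ_2 = 444.2, so τ_2 = 444.2 − 12.92 = 431.3 ns.
γ_2 = 751.6/431.3 = 1.743; β = √(1 − 1/γ²) = √0.6707.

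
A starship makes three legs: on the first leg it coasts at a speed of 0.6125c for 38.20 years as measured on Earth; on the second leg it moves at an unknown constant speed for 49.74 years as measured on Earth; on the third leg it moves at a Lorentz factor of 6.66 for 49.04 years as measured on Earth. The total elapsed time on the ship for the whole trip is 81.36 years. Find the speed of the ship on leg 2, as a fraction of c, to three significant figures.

β = 0.474

Leg 1: γ = 1/√(1 − 0.6125²) = 1/√0.6248 = 1.265; τ_1 = 38.20/1.265 = 30.20 years.
Leg 2: speed unknown; τ_2 = 49.74/γ_2.
Leg 3: γ = 6.66; τ_3 = 49.04/6.660 = 7.363 years.
Total proper time: 30.20 + τ_2 + 7.363 = 81.36, so τ_2 = 81.36 − 37.56 = 43.80 years.
γ_2 = 49.74/43.80 = 1.136; β = √(1 − 1/γ²) = √0.2246.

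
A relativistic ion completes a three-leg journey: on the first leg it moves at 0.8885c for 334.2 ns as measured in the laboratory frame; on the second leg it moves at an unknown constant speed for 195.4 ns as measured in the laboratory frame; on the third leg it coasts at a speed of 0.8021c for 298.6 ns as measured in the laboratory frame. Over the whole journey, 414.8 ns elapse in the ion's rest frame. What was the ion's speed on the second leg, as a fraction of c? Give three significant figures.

β = 0.905

Leg 1: γ = 1/√(1 − 0.8885²) = 1/√0.2106 = 2.179; τ_1 = 334.2/2.179 = 153.4 ns.
Leg 2: speed unknown; τ_2 = 195.4/γ_2.
Leg 3: γ = 1/√(1 − 0.8021²) = 1/√0.3566 = 1.675; τ_3 = 298.6/1.675 = 178.3 ns.
Total proper time: 153.4 + τ_2 + 178.3 = 414.8, so τ_2 = 414.8 − 331.7 = 83.12 ns.
γ_2 = 195.4/83.12 = 2.351; β = √(1 − 1/γ²) = √0.8190.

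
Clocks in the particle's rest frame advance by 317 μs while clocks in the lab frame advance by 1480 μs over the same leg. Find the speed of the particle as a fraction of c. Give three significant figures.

v = 0.977c

The proper time is measured in the particle's rest frame (both events occur at the particle's location); Δt is measured in the lab frame. γ = Δt/τ = 1480/317 = 4.669.
β = √(1 − 1/γ²) = √(1 − 0.04588) = √0.9541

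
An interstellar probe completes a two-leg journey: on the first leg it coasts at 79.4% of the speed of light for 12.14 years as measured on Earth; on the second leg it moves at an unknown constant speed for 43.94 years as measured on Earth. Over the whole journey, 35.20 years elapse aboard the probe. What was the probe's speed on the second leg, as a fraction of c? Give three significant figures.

Leg 1: β = 0.794; γ = 1/√(1 − 0.794²) = 1/√0.3696 = 1.645; τ_1 = 12.14/1.645 = 7.380 years.
Leg 2: speed unknown; τ_2 = 43.94/γ_2.
Total proper time: 7.380 + τ_2 = 35.20, so τ_2 = 35.20 − 7.380 = 27.82 years.
γ_2 = 43.94/27.82 = 1.579; β = √(1 − 1/γ²) = √0.5991.

β = 0.774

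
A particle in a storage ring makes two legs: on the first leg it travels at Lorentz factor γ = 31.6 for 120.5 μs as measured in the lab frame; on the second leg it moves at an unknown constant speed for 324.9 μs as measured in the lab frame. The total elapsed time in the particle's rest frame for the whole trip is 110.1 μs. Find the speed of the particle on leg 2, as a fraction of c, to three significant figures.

Leg 1: γ = 31.6; τ_1 = 120.5/31.60 = 3.813 μs.
Leg 2: speed unknown; τ_2 = 324.9/γ_2.
Total proper time: 3.813 + τ_2 = 110.1, so τ_2 = 110.1 − 3.813 = 106.3 μs.
γ_2 = 324.9/106.3 = 3.057; β = √(1 − 1/γ²) = √0.8930.

β = 0.945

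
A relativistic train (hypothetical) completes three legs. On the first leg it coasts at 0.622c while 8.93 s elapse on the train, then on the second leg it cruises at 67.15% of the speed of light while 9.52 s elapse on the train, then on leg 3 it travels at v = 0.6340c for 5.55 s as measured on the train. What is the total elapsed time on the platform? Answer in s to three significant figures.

Leg 1: γ = 1/√(1 − 0.622²) = 1/√0.6131 = 1.277; Δt_1 = 1.277 × 8.93 = 11.40 s.
Leg 2: β = 0.6715; γ = 1/√(1 − 0.6715²) = 1/√0.5491 = 1.350; Δt_2 = 1.350 × 9.52 = 12.85 s.
Leg 3: γ = 1/√(1 − 0.6340²) = 1/√0.5980 = 1.293; Δt_3 = 1.293 × 5.55 = 7.177 s.
Total: 11.40 + 12.85 + 7.177 s.

Δt = 31.4 s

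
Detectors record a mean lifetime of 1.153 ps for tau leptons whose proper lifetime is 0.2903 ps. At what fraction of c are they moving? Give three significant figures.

γ = Δt/τ₀ = 1.153/0.2903 = 3.972
β = √(1 − 1/γ²) = √(1 − 0.06339) = √0.9366

v = 0.968c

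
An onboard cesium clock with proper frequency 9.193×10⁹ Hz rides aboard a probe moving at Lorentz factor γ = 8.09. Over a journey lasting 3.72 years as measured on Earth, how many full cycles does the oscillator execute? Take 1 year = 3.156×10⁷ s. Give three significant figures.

γ = 8.09
The oscillator's own cycle count is N = f × τ where τ is the proper time aboard the probe. τ = Δt/γ = 3.72/8.090 = 0.4598 years = 1.451×10⁷ s.
N = 9.193×10⁹ × 1.451×10⁷ = 1.334×10¹⁷.

N = 1.33×10¹⁷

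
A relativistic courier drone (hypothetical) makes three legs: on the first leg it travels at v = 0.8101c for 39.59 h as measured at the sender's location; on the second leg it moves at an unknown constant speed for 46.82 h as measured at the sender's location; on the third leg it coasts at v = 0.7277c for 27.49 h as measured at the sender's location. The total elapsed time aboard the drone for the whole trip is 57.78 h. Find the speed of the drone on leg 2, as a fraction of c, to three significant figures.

Leg 1: γ = 1/√(1 − 0.8101²) = 1/√0.3437 = 1.706; τ_1 = 39.59/1.706 = 23.21 h.
Leg 2: speed unknown; τ_2 = 46.82/γ_2.
Leg 3: γ = 1/√(1 − 0.7277²) = 1/√0.4705 = 1.458; τ_3 = 27.49/1.458 = 18.86 h.
Total proper time: 23.21 + τ_2 + 18.86 = 57.78, so τ_2 = 57.78 − 42.07 = 15.71 h.
γ_2 = 46.82/15.71 = 2.980; β = √(1 − 1/γ²) = √0.8874.

β = 0.942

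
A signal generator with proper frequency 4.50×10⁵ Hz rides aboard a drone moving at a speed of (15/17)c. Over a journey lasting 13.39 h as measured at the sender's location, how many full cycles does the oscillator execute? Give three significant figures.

γ = 1/√(1 − (15/17)²) = 17/8 = 2.125
The oscillator's own cycle count is N = f × τ where τ is the proper time aboard the drone. τ = Δt/γ = 13.39/2.125 = 6.301 h = 2.268×10⁴ s.
N = 4.50×10⁵ × 2.268×10⁴ = 1.021×10¹⁰.

N = 1.02×10¹⁰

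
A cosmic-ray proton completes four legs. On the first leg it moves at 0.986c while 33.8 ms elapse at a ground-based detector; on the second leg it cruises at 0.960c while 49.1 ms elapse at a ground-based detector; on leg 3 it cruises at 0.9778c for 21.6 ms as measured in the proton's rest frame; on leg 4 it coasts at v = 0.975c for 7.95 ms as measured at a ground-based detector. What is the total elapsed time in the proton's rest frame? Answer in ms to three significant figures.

Leg 1: γ = 1/√(1 − 0.986²) = 1/√0.02780 = 5.997; τ_1 = 33.8/5.997 = 5.636 ms.
Leg 2: γ = 1/√(1 − 0.960²) = 25/7 ≈ 3.571; τ_2 = 49.1/3.571 = 13.75 ms.
Leg 3: 21.6 ms is already measured in the proton's rest frame.
Leg 4: γ = 1/√(1 − 0.975²) = 1/√0.04938 = 4.500; τ_4 = 7.95/4.500 = 1.767 ms.
Total: 5.636 + 13.75 + 21.60 + 1.767 ms.

τ = 42.8 ms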